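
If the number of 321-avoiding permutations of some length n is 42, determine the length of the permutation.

Permutations of [n] avoiding a fixed length-3 pattern are counted by C_n; 42 = C_5.

5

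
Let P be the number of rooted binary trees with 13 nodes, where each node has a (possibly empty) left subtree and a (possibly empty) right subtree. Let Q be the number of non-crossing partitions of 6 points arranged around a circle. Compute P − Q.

742768

There are C_n binary search tree shapes on n keys; with n = 13 that is C_13. So P = C_13 = 742900.
Non-crossing partitions of an n-element set are counted by C_n; here n = 6. So Q = C_6 = 132.
P − Q = 742900 − 132 = 742768.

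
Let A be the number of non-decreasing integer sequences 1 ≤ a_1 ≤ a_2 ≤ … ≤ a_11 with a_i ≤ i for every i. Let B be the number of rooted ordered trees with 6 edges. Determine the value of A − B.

58654

Such sub-staircase sequences of length n are counted by C_n; here n = 11. So A = C_11 = 58786.
Rooted ordered trees with n edges are counted by C_n; here n = 6. So B = C_6 = 132.
A − B = 58786 − 132 = 58654.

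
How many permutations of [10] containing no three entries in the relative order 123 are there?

Permutations of [n] avoiding any single length-3 pattern are counted by C_n; here n = 10.
C_10 = C(20,10)/11 = 184756/11 = 16796.

16796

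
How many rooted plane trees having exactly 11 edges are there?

A rooted plane tree with 11 edges has 12 nodes, and the count is C_11.
C_11 = C(22,11)/12 = 705432/12 = 58786.

58786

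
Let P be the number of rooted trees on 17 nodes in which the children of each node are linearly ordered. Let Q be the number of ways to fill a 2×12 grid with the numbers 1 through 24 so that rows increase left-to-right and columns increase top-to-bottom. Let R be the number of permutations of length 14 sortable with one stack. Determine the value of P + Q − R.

32891242

Rooted ordered (plane) trees on m nodes have m−1 edges and are counted by C_{m−1}; m = 17 gives C_16. So P = C_16 = 35357670.
By the hook-length formula (or a Dyck-path bijection), SYT of shape 2×12 number C_12. So Q = C_12 = 208012.
By Knuth's characterisation, the stack-sortable permutations of length 14 are the 231-avoiders, numbering C_14. So R = C_14 = 2674440.
P + Q − R = 35357670 + 208012 − 2674440 = 32891242.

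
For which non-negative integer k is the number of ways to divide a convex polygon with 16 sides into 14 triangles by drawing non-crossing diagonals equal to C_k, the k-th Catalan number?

Triangulations of a convex m-gon are counted by C_{m−2}; with m = 16 this is C_14.

14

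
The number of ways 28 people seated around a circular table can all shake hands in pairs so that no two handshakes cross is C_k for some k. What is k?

Non-crossing handshake pairings of 2n people are counted by C_n; 28 people gives n = 14.

14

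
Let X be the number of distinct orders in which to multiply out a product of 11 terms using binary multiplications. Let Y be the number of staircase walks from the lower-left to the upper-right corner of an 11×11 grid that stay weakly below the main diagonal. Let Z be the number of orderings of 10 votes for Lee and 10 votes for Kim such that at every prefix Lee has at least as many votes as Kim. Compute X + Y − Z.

58786

Bracketing 11 factors into binary products is counted by C_{11−1} = C_10. So X = C_10 = 16796.
Monotone paths in an n×n grid that stay weakly below the diagonal are counted by C_n; here n = 11. So Y = C_11 = 58786.
Reading a vote for the leader as '(' and for the other as ')' turns such a sequence into a balanced string of 10 pairs, so the count is C_10. So Z = C_10 = 16796.
X + Y − Z = 16796 + 58786 − 16796 = 58786.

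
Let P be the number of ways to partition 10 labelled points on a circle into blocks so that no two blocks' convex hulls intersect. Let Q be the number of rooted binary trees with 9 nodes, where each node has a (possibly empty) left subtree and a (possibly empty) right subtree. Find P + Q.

The non-crossing partitions of [10] form a lattice of size C_10. So P = C_10 = 16796.
Binary trees (left/right distinguished) on n nodes are counted by C_n; here n = 9. So Q = C_9 = 4862.
P + Q = 16796 + 4862 = 21658.

21658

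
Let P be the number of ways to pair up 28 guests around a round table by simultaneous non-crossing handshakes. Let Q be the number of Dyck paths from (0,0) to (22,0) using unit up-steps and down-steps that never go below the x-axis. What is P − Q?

With 28 = 2·14 people, non-crossing handshake pairings are non-crossing perfect matchings on a circle, counted by C_14. So P = C_14 = 2674440.
A Dyck path with 11 up-steps and 11 down-steps has semilength 11, so there are C_11 of them. So Q = C_11 = 58786.
P − Q = 2674440 − 58786 = 2615654.

2615654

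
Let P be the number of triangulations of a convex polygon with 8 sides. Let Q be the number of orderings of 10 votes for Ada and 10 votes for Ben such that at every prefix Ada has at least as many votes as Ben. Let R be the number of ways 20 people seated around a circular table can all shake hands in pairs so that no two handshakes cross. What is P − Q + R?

132

Triangulations of a convex m-gon are counted by C_{m−2}; with m = 8 this is C_6. So P = C_6 = 132.
Ballot sequences with n votes each where one side never trails are Dyck words, counted by C_n; here n = 10. So Q = C_10 = 16796.
With 20 = 2·10 people, non-crossing handshake pairings are non-crossing perfect matchings on a circle, counted by C_10. So R = C_10 = 16796.
P − Q + R = 132 − 16796 + 16796 = 132.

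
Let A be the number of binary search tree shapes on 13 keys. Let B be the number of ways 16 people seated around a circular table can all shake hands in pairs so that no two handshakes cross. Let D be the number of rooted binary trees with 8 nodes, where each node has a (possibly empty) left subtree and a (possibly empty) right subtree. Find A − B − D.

740040

Binary trees (left/right distinguished) on n nodes are counted by C_n; here n = 13. So A = C_13 = 742900.
Non-crossing handshake pairings of 2n people are counted by C_n; 16 people gives n = 8. So B = C_8 = 1430.
Rooted binary trees with 8 nodes (each child slot possibly empty) number C_8. So D = C_8 = 1430.
A − B − D = 742900 − 1430 − 1430 = 740040.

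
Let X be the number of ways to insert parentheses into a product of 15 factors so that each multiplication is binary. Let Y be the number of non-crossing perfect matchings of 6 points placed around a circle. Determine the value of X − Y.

2674435

Parenthesizations of m factors correspond to full binary trees with m leaves, counted by C_{m−1}; m = 15 gives C_14. So X = C_14 = 2674440.
Non-crossing perfect matchings of 2n points on a circle are counted by C_n; with 6 points, n = 3. So Y = C_3 = 5.
X − Y = 2674440 − 5 = 2674435.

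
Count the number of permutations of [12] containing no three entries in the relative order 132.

For any fixed pattern of length 3, the pattern-avoiding permutations of [12] number C_12.
C_12 = C_11 · 2(2·11+1)/(11+2) = 58786 · 46/13 = 208012.

208012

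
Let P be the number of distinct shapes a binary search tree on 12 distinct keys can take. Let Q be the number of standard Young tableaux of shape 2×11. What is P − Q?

149226

There are C_n binary search tree shapes on n keys; with n = 12 that is C_12. So P = C_12 = 208012.
By the hook-length formula (or a Dyck-path bijection), SYT of shape 2×11 number C_11. So Q = C_11 = 58786.
P − Q = 208012 − 58786 = 149226.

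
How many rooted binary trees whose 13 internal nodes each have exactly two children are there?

742900

The number of full binary trees on 13 internal nodes is the Catalan number C_13.
C_13 = C(26,13)/14 = 10400600/14 = 742900.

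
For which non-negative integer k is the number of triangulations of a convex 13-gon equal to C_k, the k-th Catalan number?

A convex 13-gon is triangulated into 11 triangles, and the number of such triangulations is the Catalan number C_{13−2} = C_11.

11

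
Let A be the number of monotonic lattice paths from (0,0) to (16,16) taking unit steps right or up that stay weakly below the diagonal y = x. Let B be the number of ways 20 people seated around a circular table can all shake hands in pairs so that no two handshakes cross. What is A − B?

35340874

Sub-diagonal monotone paths from (0,0) to (16,16) biject with Dyck paths of semilength 16, giving C_16. So A = C_16 = 35357670.
Non-crossing handshake pairings of 2n people are counted by C_n; 20 people gives n = 10. So B = C_10 = 16796.
A − B = 35357670 − 16796 = 35340874.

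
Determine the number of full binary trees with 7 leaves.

132

Full binary trees with 7 leaves have 7−1 = 6 internal nodes, so there are C_6 of them.
C_6 = 132.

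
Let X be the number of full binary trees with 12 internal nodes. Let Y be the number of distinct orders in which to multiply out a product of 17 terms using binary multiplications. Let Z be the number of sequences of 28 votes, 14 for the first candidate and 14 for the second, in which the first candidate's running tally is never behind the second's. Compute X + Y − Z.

Full binary trees with n internal nodes are counted by C_n; here n = 12. So X = C_12 = 208012.
Ways to associate a product of 17 factors correspond to binary trees on 17 leaves, so the count is C_16. So Y = C_16 = 35357670.
Reading a vote for the leader as '(' and for the other as ')' turns such a sequence into a balanced string of 14 pairs, so the count is C_14. So Z = C_14 = 2674440.
X + Y − Z = 208012 + 35357670 − 2674440 = 32891242.

32891242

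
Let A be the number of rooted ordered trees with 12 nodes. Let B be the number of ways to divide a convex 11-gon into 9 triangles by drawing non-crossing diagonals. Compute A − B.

53924

A rooted plane tree on 12 nodes has 11 edges, and such trees are counted by C_11. So A = C_11 = 58786.
The number of triangulations of an 11-gon is the Catalan number C_9 (index = sides − 2). So B = C_9 = 4862.
A − B = 58786 − 4862 = 53924.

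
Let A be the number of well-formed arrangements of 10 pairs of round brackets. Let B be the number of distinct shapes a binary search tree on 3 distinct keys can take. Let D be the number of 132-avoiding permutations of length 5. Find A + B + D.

With 10 pairs the number of balanced bracket strings is the Catalan number C_10. So A = C_10 = 16796.
Rooted binary trees with 3 nodes (each child slot possibly empty) number C_3. So B = C_3 = 5.
Permutations of [n] avoiding any single length-3 pattern are counted by C_n; here n = 5. So D = C_5 = 42.
A + B + D = 16796 + 5 + 42 = 16843.

16843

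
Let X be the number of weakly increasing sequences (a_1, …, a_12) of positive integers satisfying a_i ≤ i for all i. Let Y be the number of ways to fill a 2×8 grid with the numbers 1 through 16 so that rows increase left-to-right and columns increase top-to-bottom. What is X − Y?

206582

Weakly increasing sequences with a_i ≤ i biject with Dyck paths of semilength 12, so there are C_12. So X = C_12 = 208012.
By the hook-length formula (or a Dyck-path bijection), SYT of shape 2×8 number C_8. So Y = C_8 = 1430.
X − Y = 208012 − 1430 = 206582.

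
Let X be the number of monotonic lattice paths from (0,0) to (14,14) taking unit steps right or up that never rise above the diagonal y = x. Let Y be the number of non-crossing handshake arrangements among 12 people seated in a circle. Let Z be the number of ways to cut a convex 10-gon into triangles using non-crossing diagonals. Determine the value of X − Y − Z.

2672878

Monotone paths in an n×n grid that stay weakly below the diagonal are counted by C_n; here n = 14. So X = C_14 = 2674440.
With 12 = 2·6 people, non-crossing handshake pairings are non-crossing perfect matchings on a circle, counted by C_6. So Y = C_6 = 132.
The number of triangulations of a 10-gon is the Catalan number C_8 (index = sides − 2). So Z = C_8 = 1430.
X − Y − Z = 2674440 − 132 − 1430 = 2672878.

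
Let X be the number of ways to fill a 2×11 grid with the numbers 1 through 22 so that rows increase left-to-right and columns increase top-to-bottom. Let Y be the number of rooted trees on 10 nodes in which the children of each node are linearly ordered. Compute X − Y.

53924

Standard Young tableaux of shape 2×n are counted by C_n; here n = 11. So X = C_11 = 58786.
A rooted plane tree on 10 nodes has 9 edges, and such trees are counted by C_9. So Y = C_9 = 4862.
X − Y = 58786 − 4862 = 53924.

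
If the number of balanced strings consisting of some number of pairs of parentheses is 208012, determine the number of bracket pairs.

12

Balanced strings of n bracket-pairs are counted by C_n. Since C_12 = 208012, the index is 12.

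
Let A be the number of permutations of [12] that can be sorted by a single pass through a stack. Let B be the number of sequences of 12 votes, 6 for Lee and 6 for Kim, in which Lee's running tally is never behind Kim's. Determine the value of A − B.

207880

Stack-sortable permutations are exactly the 231-avoiding ones, counted by C_n; here n = 12. So A = C_12 = 208012.
Reading a vote for the leader as '(' and for the other as ')' turns such a sequence into a balanced string of 6 pairs, so the count is C_6. So B = C_6 = 132.
A − B = 208012 − 132 = 207880.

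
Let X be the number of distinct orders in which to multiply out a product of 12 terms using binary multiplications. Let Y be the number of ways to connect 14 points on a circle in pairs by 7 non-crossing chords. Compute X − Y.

58357

Parenthesizations of m factors correspond to full binary trees with m leaves, counted by C_{m−1}; m = 12 gives C_11. So X = C_11 = 58786.
Pairing 14 circle points by 7 non-crossing chords gives C_7 matchings. So Y = C_7 = 429.
X − Y = 58786 − 429 = 58357.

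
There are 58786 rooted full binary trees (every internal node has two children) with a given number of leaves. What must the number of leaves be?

12

Full binary trees with L leaves are counted by C_{L−1}, and C_11 = 58786.
So the index is 11, and the number of leaves is 11 + 1 = 12.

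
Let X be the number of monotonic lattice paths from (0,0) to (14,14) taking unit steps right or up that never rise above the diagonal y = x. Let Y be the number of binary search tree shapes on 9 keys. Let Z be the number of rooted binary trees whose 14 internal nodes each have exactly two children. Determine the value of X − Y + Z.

5344018

Sub-diagonal monotone paths from (0,0) to (14,14) biject with Dyck paths of semilength 14, giving C_14. So X = C_14 = 2674440.
Rooted binary trees with 9 nodes (each child slot possibly empty) number C_9. So Y = C_9 = 4862.
Full binary trees with n internal nodes are counted by C_n; here n = 14. So Z = C_14 = 2674440.
X − Y + Z = 2674440 − 4862 + 2674440 = 5344018.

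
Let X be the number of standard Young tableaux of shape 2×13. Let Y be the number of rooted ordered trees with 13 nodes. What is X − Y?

534888

By the hook-length formula (or a Dyck-path bijection), SYT of shape 2×13 number C_13. So X = C_13 = 742900.
Rooted ordered (plane) trees on m nodes have m−1 edges and are counted by C_{m−1}; m = 13 gives C_12. So Y = C_12 = 208012.
X − Y = 742900 − 208012 = 534888.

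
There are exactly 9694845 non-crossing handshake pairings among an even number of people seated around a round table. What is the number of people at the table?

30

Non-crossing handshake pairings of 2n people are counted by C_n. Since C_15 = 9694845, the index is 15.
So n = 15, and there are 2n = 30 people.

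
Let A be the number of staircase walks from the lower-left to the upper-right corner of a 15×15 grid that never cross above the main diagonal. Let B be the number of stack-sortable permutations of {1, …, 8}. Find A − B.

9693415

Sub-diagonal monotone paths from (0,0) to (15,15) biject with Dyck paths of semilength 15, giving C_15. So A = C_15 = 9694845.
Stack-sortable permutations are exactly the 231-avoiding ones, counted by C_n; here n = 8. So B = C_8 = 1430.
A − B = 9694845 − 1430 = 9693415.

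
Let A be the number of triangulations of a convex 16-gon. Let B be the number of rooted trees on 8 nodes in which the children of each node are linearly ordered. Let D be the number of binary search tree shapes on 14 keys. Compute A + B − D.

The number of triangulations of a 16-gon is the Catalan number C_14 (index = sides − 2). So A = C_14 = 2674440.
A rooted plane tree on 8 nodes has 7 edges, and such trees are counted by C_7. So B = C_7 = 429.
Binary trees (left/right distinguished) on n nodes are counted by C_n; here n = 14. So D = C_14 = 2674440.
A + B − D = 2674440 + 429 − 2674440 = 429.

429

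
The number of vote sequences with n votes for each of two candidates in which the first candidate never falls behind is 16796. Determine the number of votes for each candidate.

10

Such ballot sequences with n votes each are counted by C_n. Since C_10 = 16796, the index is 10.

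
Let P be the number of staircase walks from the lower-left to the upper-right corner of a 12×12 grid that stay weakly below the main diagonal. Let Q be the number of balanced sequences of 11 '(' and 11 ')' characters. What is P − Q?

149226

Sub-diagonal monotone paths from (0,0) to (12,12) biject with Dyck paths of semilength 12, giving C_12. So P = C_12 = 208012.
With 11 pairs the number of balanced bracket strings is the Catalan number C_11. So Q = C_11 = 58786.
P − Q = 208012 − 58786 = 149226.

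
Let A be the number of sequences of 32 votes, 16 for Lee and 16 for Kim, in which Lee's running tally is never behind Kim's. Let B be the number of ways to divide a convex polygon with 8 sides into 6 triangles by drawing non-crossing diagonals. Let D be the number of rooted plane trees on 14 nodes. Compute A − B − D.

Ballot sequences with n votes each where one side never trails are Dyck words, counted by C_n; here n = 16. So A = C_16 = 35357670.
The number of triangulations of an 8-gon is the Catalan number C_6 (index = sides − 2). So B = C_6 = 132.
Rooted ordered (plane) trees on m nodes have m−1 edges and are counted by C_{m−1}; m = 14 gives C_13. So D = C_13 = 742900.
A − B − D = 35357670 − 132 − 742900 = 34614638.

34614638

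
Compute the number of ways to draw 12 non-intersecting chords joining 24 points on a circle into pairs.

208012

Non-crossing perfect matchings of 2n points on a circle are counted by C_n; with 24 points, n = 12.
C_12 = 208012.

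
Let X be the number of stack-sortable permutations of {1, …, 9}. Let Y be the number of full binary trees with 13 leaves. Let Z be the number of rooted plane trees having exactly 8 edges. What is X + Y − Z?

By Knuth's characterisation, the stack-sortable permutations of length 9 are the 231-avoiders, numbering C_9. So X = C_9 = 4862.
Full binary trees with 13 leaves have 13−1 = 12 internal nodes, so there are C_12 of them. So Y = C_12 = 208012.
Rooted ordered trees with n edges are counted by C_n; here n = 8. So Z = C_8 = 1430.
X + Y − Z = 4862 + 208012 − 1430 = 211444.

211444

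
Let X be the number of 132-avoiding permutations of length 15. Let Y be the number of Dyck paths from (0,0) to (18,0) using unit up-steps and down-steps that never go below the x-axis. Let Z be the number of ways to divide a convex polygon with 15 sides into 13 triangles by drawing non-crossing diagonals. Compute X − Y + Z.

Permutations of [n] avoiding any single length-3 pattern are counted by C_n; here n = 15. So X = C_15 = 9694845.
Dyck paths of semilength n (length 2n) are counted by C_n; here n = 9. So Y = C_9 = 4862.
The number of triangulations of a 15-gon is the Catalan number C_13 (index = sides − 2). So Z = C_13 = 742900.
X − Y + Z = 9694845 − 4862 + 742900 = 10432883.

10432883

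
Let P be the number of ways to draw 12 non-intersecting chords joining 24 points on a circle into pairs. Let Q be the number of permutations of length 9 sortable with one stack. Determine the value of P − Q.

203150

Non-crossing perfect matchings of 2n points on a circle are counted by C_n; with 24 points, n = 12. So P = C_12 = 208012.
Stack-sortable permutations are exactly the 231-avoiding ones, counted by C_n; here n = 9. So Q = C_9 = 4862.
P − Q = 208012 − 4862 = 203150.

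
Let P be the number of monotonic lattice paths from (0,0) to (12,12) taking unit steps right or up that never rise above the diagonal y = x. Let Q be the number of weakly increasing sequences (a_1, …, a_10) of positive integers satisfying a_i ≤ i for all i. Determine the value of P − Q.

Monotone paths in an n×n grid that stay weakly below the diagonal are counted by C_n; here n = 12. So P = C_12 = 208012.
Such sub-staircase sequences of length n are counted by C_n; here n = 10. So Q = C_10 = 16796.
P − Q = 208012 − 16796 = 191216.

191216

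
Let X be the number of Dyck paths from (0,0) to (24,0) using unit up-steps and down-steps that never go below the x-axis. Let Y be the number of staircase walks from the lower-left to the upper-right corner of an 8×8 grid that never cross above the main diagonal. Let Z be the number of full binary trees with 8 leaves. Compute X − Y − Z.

A Dyck path with 12 up-steps and 12 down-steps has semilength 12, so there are C_12 of them. So X = C_12 = 208012.
Monotone paths in an n×n grid that stay weakly below the diagonal are counted by C_n; here n = 8. So Y = C_8 = 1430.
Full binary trees with 8 leaves have 8−1 = 7 internal nodes, so there are C_7 of them. So Z = C_7 = 429.
X − Y − Z = 208012 − 1430 − 429 = 206153.

206153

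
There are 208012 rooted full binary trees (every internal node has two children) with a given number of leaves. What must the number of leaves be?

13

Full binary trees with L leaves are counted by C_{L−1}. Since C_12 = 208012, the index is 12.
So the index is 12, and the number of leaves is 12 + 1 = 13.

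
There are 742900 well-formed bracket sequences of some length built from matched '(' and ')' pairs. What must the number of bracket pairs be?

13

Balanced strings of n bracket-pairs are counted by C_n. Since C_13 = 742900, the index is 13.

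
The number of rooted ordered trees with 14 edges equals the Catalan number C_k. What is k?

14

A rooted plane tree with 14 edges has 15 nodes, and the count is C_14.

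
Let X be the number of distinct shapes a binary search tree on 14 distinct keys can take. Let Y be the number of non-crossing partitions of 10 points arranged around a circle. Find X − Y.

2657644

Rooted binary trees with 14 nodes (each child slot possibly empty) number C_14. So X = C_14 = 2674440.
The non-crossing partitions of [10] form a lattice of size C_10. So Y = C_10 = 16796.
X − Y = 2674440 − 16796 = 2657644.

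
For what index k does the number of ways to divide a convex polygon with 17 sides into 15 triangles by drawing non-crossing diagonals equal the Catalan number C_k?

Triangulations of a convex m-gon are counted by C_{m−2}; with m = 17 this is C_15.

15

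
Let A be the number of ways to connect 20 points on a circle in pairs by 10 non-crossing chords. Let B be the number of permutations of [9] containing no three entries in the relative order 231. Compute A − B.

11934

Pairing 20 circle points by 10 non-crossing chords gives C_10 matchings. So A = C_10 = 16796.
Permutations of [n] avoiding any single length-3 pattern are counted by C_n; here n = 9. So B = C_9 = 4862.
A − B = 16796 − 4862 = 11934.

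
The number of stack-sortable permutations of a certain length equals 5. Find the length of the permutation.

3

Stack-sortable permutations of [n] are counted by C_n; 5 = C_3.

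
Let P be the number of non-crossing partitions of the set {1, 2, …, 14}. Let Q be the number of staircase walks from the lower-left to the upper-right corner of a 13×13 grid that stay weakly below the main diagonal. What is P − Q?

1931540

Non-crossing partitions of an n-element set are counted by C_n; here n = 14. So P = C_14 = 2674440.
Sub-diagonal monotone paths from (0,0) to (13,13) biject with Dyck paths of semilength 13, giving C_13. So Q = C_13 = 742900.
P − Q = 2674440 − 742900 = 1931540.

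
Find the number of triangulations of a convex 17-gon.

9694845

A convex 17-gon is triangulated into 15 triangles, and the number of such triangulations is the Catalan number C_{17−2} = C_15.
C_15 = C_14 · 2(2·14+1)/(14+2) = 2674440 · 58/16 = 9694845.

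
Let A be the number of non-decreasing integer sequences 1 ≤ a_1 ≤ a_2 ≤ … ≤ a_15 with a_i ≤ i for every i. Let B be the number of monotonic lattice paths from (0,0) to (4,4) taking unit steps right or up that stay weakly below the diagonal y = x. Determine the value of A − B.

9694831

Weakly increasing sequences with a_i ≤ i biject with Dyck paths of semilength 15, so there are C_15. So A = C_15 = 9694845.
Monotone paths in an n×n grid that stay weakly below the diagonal are counted by C_n; here n = 4. So B = C_4 = 14.
A − B = 9694845 − 14 = 9694831.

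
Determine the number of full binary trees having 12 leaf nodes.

58786

A full binary tree with L leaves has L−1 internal nodes and is counted by C_{L−1}; L = 12 gives C_11.
C_11 = C(22,11)/12 = 705432/12 = 58786.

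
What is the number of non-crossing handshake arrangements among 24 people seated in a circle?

208012

Non-crossing handshake pairings of 2n people are counted by C_n; 24 people gives n = 12.
C_12 = C_11 · 2(2·11+1)/(11+2) = 58786 · 46/13 = 208012.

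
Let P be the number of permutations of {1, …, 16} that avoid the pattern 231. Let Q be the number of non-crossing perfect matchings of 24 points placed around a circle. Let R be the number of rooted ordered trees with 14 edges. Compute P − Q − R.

For any fixed pattern of length 3, the pattern-avoiding permutations of [16] number C_16. So P = C_16 = 35357670.
Pairing 24 circle points by 12 non-crossing chords gives C_12 matchings. So Q = C_12 = 208012.
Rooted ordered trees with n edges are counted by C_n; here n = 14. So R = C_14 = 2674440.
P − Q − R = 35357670 − 208012 − 2674440 = 32475218.

32475218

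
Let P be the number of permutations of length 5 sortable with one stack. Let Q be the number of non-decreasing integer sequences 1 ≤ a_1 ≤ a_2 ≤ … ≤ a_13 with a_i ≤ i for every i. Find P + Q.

742942

Stack-sortable permutations are exactly the 231-avoiding ones, counted by C_n; here n = 5. So P = C_5 = 42.
Such sub-staircase sequences of length n are counted by C_n; here n = 13. So Q = C_13 = 742900.
P + Q = 42 + 742900 = 742942.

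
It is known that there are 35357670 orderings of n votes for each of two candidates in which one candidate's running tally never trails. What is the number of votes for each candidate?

Such ballot sequences with n votes each are counted by C_n. The Catalan number equal to 35357670 is C_16.

16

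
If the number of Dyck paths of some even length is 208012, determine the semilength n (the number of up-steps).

Dyck paths of semilength n are counted by C_n. Since C_12 = 208012, the index is 12.

12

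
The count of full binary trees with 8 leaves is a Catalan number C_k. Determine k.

Full binary trees with 8 leaves have 8−1 = 7 internal nodes, so there are C_7 of them.

7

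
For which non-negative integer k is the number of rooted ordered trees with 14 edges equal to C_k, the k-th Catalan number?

Rooted ordered trees with n edges are counted by C_n; here n = 14.

14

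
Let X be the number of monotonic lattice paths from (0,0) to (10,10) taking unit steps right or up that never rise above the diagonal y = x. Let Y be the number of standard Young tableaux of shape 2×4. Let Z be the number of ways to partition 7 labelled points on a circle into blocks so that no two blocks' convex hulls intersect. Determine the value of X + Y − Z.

16381

Sub-diagonal monotone paths from (0,0) to (10,10) biject with Dyck paths of semilength 10, giving C_10. So X = C_10 = 16796.
By the hook-length formula (or a Dyck-path bijection), SYT of shape 2×4 number C_4. So Y = C_4 = 14.
The non-crossing partitions of [7] form a lattice of size C_7. So Z = C_7 = 429.
X + Y − Z = 16796 + 14 − 429 = 16381.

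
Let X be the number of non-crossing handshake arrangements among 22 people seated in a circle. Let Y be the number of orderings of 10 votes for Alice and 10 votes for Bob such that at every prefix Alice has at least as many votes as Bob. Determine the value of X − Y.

Non-crossing handshake pairings of 2n people are counted by C_n; 22 people gives n = 11. So X = C_11 = 58786.
Ballot sequences with n votes each where one side never trails are Dyck words, counted by C_n; here n = 10. So Y = C_10 = 16796.
X − Y = 58786 − 16796 = 41990.

41990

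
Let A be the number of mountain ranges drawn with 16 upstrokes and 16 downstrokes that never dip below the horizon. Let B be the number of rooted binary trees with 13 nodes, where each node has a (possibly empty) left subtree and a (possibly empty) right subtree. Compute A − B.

Paths of 16 up- and 16 down-steps that never dip below the axis are Dyck paths; their count is C_16. So A = C_16 = 35357670.
There are C_n binary search tree shapes on n keys; with n = 13 that is C_13. So B = C_13 = 742900.
A − B = 35357670 − 742900 = 34614770.

34614770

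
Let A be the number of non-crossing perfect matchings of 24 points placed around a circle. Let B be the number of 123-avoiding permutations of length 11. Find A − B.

149226

Pairing 24 circle points by 12 non-crossing chords gives C_12 matchings. So A = C_12 = 208012.
Permutations of [n] avoiding any single length-3 pattern are counted by C_n; here n = 11. So B = C_11 = 58786.
A − B = 208012 − 58786 = 149226.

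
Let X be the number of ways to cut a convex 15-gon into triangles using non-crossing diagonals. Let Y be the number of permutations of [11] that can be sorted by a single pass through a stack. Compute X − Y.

The number of triangulations of a 15-gon is the Catalan number C_13 (index = sides − 2). So X = C_13 = 742900.
By Knuth's characterisation, the stack-sortable permutations of length 11 are the 231-avoiders, numbering C_11. So Y = C_11 = 58786.
X − Y = 742900 − 58786 = 684114.

684114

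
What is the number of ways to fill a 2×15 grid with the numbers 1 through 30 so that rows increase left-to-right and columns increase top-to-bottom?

9694845

By the hook-length formula (or a Dyck-path bijection), SYT of shape 2×15 number C_15.
C_15 = 9694845.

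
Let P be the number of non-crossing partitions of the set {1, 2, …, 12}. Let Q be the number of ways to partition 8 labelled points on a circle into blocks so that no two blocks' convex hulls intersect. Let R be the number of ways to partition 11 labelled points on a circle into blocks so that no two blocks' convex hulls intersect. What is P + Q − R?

Non-crossing partitions of an n-element set are counted by C_n; here n = 12. So P = C_12 = 208012.
The non-crossing partitions of [8] form a lattice of size C_8. So Q = C_8 = 1430.
Non-crossing partitions of an n-element set are counted by C_n; here n = 11. So R = C_11 = 58786.
P + Q − R = 208012 + 1430 − 58786 = 150656.

150656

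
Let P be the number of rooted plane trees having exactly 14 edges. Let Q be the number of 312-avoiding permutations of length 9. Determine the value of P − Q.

A rooted plane tree with 14 edges has 15 nodes, and the count is C_14. So P = C_14 = 2674440.
Permutations of [n] avoiding any single length-3 pattern are counted by C_n; here n = 9. So Q = C_9 = 4862.
P − Q = 2674440 − 4862 = 2669578.

2669578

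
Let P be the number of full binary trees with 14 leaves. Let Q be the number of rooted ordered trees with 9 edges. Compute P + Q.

747762

Full binary trees with 14 leaves have 14−1 = 13 internal nodes, so there are C_13 of them. So P = C_13 = 742900.
Rooted ordered trees with n edges are counted by C_n; here n = 9. So Q = C_9 = 4862.
P + Q = 742900 + 4862 = 747762.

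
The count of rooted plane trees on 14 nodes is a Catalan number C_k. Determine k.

13

A rooted plane tree on 14 nodes has 13 edges, and such trees are counted by C_13.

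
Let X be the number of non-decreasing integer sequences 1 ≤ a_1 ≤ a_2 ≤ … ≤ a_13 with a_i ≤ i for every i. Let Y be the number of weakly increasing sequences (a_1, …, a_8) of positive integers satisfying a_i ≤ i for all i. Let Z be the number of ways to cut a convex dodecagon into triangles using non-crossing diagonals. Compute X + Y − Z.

727534

Weakly increasing sequences with a_i ≤ i biject with Dyck paths of semilength 13, so there are C_13. So X = C_13 = 742900.
Such sub-staircase sequences of length n are counted by C_n; here n = 8. So Y = C_8 = 1430.
The number of triangulations of a 12-gon is the Catalan number C_10 (index = sides − 2). So Z = C_10 = 16796.
X + Y − Z = 742900 + 1430 − 16796 = 727534.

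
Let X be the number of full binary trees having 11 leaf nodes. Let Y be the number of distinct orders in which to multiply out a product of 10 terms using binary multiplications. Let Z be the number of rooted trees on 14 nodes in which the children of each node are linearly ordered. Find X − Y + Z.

Full binary trees with 11 leaves have 11−1 = 10 internal nodes, so there are C_10 of them. So X = C_10 = 16796.
Ways to associate a product of 10 factors correspond to binary trees on 10 leaves, so the count is C_9. So Y = C_9 = 4862.
Rooted ordered (plane) trees on m nodes have m−1 edges and are counted by C_{m−1}; m = 14 gives C_13. So Z = C_13 = 742900.
X − Y + Z = 16796 − 4862 + 742900 = 754834.

754834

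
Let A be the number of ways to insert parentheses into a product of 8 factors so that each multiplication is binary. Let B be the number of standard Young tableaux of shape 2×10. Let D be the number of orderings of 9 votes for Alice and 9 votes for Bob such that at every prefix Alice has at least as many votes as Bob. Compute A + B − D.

12363

Ways to associate a product of 8 factors correspond to binary trees on 8 leaves, so the count is C_7. So A = C_7 = 429.
By the hook-length formula (or a Dyck-path bijection), SYT of shape 2×10 number C_10. So B = C_10 = 16796.
Ballot sequences with n votes each where one side never trails are Dyck words, counted by C_n; here n = 9. So D = C_9 = 4862.
A + B − D = 429 + 16796 − 4862 = 12363.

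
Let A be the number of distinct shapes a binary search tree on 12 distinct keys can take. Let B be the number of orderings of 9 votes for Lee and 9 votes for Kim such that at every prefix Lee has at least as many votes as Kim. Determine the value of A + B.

212874

Binary trees (left/right distinguished) on n nodes are counted by C_n; here n = 12. So A = C_12 = 208012.
Ballot sequences with n votes each where one side never trails are Dyck words, counted by C_n; here n = 9. So B = C_9 = 4862.
A + B = 208012 + 4862 = 212874.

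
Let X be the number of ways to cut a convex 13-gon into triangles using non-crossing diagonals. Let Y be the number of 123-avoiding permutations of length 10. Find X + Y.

Triangulations of a convex m-gon are counted by C_{m−2}; with m = 13 this is C_11. So X = C_11 = 58786.
Permutations of [n] avoiding any single length-3 pattern are counted by C_n; here n = 10. So Y = C_10 = 16796.
X + Y = 58786 + 16796 = 75582.

75582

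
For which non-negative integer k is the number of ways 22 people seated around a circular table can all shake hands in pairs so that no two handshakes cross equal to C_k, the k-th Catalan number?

11

With 22 = 2·11 people, non-crossing handshake pairings are non-crossing perfect matchings on a circle, counted by C_11.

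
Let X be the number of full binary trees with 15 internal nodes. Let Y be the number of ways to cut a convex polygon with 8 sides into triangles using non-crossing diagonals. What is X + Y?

The number of full binary trees on 15 internal nodes is the Catalan number C_15. So X = C_15 = 9694845.
Triangulations of a convex m-gon are counted by C_{m−2}; with m = 8 this is C_6. So Y = C_6 = 132.
X + Y = 9694845 + 132 = 9694977.

9694977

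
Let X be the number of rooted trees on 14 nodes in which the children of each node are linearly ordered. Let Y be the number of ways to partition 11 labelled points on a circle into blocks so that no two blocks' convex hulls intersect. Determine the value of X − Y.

A rooted plane tree on 14 nodes has 13 edges, and such trees are counted by C_13. So X = C_13 = 742900.
Non-crossing partitions of an n-element set are counted by C_n; here n = 11. So Y = C_11 = 58786.
X − Y = 742900 − 58786 = 684114.

684114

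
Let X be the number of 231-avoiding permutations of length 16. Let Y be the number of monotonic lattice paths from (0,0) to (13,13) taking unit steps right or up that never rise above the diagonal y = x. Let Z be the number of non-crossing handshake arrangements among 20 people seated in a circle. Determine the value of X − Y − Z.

34597974

Permutations of [n] avoiding any single length-3 pattern are counted by C_n; here n = 16. So X = C_16 = 35357670.
Monotone paths in an n×n grid that stay weakly below the diagonal are counted by C_n; here n = 13. So Y = C_13 = 742900.
With 20 = 2·10 people, non-crossing handshake pairings are non-crossing perfect matchings on a circle, counted by C_10. So Z = C_10 = 16796.
X − Y − Z = 35357670 − 742900 − 16796 = 34597974.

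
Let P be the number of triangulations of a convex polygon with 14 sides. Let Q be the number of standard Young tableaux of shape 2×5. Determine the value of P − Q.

A convex 14-gon is triangulated into 12 triangles, and the number of such triangulations is the Catalan number C_{14−2} = C_12. So P = C_12 = 208012.
Standard Young tableaux of shape 2×n are counted by C_n; here n = 5. So Q = C_5 = 42.
P − Q = 208012 − 42 = 207970.

207970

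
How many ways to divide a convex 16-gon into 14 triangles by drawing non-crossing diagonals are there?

2674440

Triangulations of a convex m-gon are counted by C_{m−2}; with m = 16 this is C_14.
C_14 = C_13 · 2(2·13+1)/(13+2) = 742900 · 54/15 = 2674440.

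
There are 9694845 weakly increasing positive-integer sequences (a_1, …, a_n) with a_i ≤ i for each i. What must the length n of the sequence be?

15

Such sub-staircase sequences of length n are counted by C_n. The Catalan number equal to 9694845 is C_15.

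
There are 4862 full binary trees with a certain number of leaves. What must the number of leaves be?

10

Full binary trees with L leaves are counted by C_{L−1}; 4862 = C_9.
So the index is 9, and the number of leaves is 9 + 1 = 10.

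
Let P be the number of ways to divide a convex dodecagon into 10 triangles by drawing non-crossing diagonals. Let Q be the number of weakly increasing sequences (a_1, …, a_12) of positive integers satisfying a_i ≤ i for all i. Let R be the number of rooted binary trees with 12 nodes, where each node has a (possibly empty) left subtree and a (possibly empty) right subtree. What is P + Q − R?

A convex 12-gon is triangulated into 10 triangles, and the number of such triangulations is the Catalan number C_{12−2} = C_10. So P = C_10 = 16796.
Such sub-staircase sequences of length n are counted by C_n; here n = 12. So Q = C_12 = 208012.
Binary trees (left/right distinguished) on n nodes are counted by C_n; here n = 12. So R = C_12 = 208012.
P + Q − R = 16796 + 208012 − 208012 = 16796.

16796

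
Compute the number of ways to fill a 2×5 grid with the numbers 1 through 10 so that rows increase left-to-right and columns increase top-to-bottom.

42

By the hook-length formula (or a Dyck-path bijection), SYT of shape 2×5 number C_5.
C_5 = 42.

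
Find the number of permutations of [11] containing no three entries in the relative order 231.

58786

Permutations of [n] avoiding any single length-3 pattern are counted by C_n; here n = 11.
C_11 = 58786.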